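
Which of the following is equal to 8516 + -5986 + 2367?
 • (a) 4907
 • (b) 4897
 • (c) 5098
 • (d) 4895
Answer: b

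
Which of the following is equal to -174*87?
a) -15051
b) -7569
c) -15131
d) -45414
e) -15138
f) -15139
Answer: e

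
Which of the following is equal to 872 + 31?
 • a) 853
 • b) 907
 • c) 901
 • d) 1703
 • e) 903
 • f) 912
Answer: e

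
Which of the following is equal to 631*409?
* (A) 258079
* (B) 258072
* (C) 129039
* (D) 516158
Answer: A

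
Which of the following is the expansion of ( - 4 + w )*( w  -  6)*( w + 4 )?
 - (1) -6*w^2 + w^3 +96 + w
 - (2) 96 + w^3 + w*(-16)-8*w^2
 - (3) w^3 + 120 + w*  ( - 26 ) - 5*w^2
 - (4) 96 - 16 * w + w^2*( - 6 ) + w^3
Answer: 4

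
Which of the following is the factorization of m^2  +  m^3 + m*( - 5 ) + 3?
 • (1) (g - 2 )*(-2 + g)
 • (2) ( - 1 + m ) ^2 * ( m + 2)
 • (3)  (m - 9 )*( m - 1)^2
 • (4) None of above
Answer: 4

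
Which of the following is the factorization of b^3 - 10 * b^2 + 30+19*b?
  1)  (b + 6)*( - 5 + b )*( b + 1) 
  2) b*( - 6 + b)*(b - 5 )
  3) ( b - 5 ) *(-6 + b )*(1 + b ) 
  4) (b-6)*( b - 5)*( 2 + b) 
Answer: 3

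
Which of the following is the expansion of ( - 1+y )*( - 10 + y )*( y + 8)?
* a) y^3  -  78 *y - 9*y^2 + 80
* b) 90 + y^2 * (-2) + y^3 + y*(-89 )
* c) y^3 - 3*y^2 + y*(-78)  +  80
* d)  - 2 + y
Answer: c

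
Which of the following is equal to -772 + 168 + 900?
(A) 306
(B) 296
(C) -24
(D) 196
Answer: B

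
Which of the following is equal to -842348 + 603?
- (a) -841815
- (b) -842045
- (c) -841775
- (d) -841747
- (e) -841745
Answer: e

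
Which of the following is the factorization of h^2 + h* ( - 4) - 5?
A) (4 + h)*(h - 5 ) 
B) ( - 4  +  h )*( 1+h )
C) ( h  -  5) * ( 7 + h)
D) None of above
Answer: D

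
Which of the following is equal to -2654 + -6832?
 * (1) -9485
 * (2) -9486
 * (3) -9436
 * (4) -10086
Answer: 2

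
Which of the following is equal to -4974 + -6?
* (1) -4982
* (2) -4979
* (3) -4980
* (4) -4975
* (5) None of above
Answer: 3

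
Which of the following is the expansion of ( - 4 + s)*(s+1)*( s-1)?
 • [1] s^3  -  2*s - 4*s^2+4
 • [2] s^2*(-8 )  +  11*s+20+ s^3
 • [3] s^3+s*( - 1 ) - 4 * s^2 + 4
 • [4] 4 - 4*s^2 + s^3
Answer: 3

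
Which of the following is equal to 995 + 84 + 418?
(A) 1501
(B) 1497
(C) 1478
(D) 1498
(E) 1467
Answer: B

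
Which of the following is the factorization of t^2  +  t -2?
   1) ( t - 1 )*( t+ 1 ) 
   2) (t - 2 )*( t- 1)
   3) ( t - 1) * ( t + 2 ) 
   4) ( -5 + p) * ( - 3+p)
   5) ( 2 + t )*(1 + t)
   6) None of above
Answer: 3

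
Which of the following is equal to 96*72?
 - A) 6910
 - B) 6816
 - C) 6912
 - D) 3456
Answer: C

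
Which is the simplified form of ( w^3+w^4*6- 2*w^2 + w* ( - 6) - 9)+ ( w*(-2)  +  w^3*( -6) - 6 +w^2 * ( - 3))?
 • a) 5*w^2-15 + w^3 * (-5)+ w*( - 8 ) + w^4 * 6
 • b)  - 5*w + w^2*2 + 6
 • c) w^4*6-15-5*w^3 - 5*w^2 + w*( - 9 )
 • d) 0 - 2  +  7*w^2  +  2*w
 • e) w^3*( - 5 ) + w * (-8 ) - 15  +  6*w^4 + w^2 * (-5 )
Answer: e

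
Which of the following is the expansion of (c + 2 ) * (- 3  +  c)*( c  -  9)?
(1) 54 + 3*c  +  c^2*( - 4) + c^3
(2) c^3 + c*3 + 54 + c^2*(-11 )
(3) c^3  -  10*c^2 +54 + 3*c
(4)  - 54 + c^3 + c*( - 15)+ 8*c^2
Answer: 3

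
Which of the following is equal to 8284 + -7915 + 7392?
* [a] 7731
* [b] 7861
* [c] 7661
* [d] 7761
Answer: d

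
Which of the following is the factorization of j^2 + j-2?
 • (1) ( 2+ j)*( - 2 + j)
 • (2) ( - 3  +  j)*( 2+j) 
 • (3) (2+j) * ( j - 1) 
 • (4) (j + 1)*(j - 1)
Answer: 3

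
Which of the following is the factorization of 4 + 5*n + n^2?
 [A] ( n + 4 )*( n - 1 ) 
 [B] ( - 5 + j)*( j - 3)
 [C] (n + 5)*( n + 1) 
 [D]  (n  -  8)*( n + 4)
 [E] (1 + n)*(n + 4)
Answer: E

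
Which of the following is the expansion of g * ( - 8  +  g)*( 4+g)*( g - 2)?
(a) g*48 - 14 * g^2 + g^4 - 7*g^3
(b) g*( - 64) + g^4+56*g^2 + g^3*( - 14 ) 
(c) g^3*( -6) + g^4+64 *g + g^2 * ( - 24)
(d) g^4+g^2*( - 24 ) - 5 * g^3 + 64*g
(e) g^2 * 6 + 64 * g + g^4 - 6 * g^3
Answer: c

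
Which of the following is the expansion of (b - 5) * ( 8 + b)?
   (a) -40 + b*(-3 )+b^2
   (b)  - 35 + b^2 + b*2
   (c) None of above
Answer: c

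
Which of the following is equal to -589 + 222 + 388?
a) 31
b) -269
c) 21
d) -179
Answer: c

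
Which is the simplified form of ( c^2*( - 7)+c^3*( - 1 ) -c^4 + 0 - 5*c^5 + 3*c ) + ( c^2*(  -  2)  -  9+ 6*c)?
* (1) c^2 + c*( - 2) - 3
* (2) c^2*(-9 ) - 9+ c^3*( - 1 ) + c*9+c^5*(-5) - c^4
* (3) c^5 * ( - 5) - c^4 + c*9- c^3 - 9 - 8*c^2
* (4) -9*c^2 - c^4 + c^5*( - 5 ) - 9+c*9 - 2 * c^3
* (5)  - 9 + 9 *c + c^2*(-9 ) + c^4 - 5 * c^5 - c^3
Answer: 2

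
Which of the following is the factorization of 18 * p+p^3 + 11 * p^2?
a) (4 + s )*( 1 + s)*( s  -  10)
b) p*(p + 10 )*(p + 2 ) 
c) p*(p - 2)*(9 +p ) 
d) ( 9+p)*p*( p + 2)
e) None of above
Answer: d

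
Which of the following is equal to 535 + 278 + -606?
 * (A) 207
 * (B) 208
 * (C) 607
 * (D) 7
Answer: A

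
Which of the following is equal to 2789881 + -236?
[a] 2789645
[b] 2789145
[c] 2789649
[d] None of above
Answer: a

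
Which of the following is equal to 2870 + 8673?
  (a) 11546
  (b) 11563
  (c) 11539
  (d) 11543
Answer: d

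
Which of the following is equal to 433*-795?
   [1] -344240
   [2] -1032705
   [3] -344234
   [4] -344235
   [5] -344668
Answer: 4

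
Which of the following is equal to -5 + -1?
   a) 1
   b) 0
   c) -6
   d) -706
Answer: c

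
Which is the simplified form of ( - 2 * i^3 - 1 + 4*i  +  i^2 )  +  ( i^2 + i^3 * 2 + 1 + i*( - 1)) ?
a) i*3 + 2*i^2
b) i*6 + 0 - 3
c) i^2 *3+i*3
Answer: a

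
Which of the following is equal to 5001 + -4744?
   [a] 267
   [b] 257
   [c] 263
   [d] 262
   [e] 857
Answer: b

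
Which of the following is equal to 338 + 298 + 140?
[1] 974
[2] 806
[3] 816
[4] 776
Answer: 4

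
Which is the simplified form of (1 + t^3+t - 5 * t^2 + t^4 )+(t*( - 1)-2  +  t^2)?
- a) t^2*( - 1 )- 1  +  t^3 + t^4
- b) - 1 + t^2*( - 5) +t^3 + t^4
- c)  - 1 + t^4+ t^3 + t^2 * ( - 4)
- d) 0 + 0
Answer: c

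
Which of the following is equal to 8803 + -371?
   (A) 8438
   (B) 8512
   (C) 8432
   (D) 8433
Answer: C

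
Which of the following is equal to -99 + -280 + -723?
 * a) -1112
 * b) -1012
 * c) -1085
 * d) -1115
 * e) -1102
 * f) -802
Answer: e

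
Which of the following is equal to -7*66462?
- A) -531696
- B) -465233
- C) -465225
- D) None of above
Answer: D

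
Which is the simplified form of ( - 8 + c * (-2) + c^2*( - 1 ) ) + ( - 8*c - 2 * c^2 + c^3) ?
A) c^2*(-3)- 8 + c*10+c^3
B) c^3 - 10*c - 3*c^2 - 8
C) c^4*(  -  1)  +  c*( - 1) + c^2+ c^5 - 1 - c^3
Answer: B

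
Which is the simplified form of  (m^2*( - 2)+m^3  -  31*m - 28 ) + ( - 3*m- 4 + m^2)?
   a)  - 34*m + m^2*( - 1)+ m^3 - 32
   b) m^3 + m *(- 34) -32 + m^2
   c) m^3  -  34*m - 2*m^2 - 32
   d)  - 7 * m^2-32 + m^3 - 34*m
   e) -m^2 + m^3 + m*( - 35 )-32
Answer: a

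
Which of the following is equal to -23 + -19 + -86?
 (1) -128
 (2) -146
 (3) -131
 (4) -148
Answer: 1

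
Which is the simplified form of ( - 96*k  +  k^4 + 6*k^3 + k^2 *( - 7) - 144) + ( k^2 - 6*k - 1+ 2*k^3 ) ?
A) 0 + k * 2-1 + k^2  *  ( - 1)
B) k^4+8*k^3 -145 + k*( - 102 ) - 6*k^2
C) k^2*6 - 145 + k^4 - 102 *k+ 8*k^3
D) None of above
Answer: B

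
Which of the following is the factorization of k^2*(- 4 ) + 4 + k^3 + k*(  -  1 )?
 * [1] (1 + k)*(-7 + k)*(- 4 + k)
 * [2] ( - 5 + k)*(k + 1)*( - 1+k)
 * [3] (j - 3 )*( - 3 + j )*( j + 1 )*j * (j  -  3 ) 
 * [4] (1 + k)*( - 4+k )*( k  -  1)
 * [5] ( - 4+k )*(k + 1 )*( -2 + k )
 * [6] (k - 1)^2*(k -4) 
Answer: 4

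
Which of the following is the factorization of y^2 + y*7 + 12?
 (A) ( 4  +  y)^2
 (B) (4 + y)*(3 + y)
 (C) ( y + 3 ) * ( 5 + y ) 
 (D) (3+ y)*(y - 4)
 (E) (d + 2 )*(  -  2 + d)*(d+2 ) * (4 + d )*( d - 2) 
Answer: B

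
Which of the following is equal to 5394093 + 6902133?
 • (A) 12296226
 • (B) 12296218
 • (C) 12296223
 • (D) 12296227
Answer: A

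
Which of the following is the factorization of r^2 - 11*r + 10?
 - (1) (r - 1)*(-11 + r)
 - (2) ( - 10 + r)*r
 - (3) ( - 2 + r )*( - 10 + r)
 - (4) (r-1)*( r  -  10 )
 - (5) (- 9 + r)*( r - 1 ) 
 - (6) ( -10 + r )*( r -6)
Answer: 4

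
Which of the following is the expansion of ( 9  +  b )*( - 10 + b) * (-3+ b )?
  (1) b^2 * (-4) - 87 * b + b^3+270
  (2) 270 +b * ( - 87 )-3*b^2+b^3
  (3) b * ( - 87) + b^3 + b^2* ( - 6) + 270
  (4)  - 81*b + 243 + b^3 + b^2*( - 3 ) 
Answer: 1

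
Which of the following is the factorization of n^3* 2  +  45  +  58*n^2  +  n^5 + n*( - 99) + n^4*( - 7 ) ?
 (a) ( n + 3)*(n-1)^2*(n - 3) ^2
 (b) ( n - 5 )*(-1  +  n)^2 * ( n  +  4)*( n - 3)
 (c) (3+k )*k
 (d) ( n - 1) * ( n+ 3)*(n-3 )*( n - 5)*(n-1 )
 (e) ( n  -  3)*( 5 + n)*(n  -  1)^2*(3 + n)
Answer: d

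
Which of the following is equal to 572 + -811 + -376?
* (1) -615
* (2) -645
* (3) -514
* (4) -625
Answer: 1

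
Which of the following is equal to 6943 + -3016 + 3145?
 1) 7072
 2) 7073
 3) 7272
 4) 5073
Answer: 1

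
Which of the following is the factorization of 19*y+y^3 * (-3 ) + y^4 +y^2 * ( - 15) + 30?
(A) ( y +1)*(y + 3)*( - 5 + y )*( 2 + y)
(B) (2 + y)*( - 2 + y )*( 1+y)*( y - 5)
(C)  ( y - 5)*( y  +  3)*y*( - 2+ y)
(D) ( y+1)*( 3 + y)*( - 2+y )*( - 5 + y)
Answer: D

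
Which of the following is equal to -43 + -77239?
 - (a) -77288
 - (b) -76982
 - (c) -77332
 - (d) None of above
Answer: d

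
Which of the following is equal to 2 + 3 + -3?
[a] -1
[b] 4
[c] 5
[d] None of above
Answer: d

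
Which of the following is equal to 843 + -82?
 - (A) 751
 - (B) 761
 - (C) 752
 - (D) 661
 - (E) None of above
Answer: B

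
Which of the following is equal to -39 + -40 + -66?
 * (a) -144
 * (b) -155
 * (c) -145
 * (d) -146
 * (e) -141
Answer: c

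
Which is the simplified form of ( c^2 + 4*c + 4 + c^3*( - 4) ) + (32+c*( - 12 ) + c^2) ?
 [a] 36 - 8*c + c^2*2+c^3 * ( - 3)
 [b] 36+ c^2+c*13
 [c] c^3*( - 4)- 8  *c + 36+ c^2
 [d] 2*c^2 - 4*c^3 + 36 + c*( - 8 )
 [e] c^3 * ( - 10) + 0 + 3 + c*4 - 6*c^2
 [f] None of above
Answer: d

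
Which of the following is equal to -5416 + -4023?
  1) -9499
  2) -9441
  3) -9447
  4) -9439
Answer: 4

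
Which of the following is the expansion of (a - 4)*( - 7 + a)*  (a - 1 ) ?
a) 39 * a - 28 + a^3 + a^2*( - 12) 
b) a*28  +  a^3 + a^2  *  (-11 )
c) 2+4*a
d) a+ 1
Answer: a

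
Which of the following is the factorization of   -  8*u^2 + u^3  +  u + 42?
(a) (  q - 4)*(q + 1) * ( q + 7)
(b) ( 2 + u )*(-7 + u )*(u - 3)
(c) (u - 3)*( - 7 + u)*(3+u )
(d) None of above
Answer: b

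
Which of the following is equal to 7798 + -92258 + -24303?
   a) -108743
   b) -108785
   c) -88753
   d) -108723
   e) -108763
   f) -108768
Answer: e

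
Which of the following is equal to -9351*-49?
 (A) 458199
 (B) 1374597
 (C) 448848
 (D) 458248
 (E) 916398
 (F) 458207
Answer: A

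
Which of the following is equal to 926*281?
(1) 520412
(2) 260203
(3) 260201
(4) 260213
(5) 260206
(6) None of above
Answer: 5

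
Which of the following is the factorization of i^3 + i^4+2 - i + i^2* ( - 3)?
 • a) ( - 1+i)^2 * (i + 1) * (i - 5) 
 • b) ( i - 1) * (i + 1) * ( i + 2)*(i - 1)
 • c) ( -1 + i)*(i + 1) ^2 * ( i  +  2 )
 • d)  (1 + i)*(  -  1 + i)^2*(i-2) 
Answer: b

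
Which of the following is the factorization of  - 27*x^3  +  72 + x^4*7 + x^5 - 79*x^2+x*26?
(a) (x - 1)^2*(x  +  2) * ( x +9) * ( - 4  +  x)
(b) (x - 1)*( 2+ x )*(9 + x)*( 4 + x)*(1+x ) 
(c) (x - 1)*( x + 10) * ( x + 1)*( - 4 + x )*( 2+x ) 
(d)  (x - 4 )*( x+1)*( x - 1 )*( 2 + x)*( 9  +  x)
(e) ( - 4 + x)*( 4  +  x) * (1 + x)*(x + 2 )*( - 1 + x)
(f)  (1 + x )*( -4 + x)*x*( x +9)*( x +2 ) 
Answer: d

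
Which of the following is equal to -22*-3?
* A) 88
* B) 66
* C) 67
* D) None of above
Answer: B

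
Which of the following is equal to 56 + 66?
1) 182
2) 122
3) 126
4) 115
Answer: 2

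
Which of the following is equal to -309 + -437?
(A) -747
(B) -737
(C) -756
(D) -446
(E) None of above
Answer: E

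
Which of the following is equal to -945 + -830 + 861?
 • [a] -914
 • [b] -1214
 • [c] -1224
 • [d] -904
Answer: a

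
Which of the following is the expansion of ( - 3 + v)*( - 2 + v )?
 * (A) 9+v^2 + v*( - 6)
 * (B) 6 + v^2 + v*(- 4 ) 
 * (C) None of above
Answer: C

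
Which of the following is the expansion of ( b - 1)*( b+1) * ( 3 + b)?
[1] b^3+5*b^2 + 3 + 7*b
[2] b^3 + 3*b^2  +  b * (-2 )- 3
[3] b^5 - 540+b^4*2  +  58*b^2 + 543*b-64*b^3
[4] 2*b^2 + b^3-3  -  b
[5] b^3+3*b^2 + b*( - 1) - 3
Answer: 5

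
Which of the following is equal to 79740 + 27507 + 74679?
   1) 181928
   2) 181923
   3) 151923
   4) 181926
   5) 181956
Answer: 4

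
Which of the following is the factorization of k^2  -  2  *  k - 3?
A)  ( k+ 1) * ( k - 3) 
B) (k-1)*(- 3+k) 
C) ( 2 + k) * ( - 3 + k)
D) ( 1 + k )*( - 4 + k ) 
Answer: A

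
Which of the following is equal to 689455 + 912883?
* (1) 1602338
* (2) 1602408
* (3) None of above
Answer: 1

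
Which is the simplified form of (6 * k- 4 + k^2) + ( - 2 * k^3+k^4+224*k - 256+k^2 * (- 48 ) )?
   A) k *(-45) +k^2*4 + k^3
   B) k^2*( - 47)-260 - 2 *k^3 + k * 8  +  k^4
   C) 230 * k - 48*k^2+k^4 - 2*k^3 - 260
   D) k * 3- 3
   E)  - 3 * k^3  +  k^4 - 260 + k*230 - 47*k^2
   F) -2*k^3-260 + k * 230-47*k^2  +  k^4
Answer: F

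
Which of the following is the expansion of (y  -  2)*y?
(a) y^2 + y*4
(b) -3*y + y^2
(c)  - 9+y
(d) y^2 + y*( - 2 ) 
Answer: d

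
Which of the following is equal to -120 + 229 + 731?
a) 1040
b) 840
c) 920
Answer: b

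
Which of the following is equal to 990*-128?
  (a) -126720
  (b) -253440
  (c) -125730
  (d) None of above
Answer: a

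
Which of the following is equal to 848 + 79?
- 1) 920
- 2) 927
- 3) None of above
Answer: 2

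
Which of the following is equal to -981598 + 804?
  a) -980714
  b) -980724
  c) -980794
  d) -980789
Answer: c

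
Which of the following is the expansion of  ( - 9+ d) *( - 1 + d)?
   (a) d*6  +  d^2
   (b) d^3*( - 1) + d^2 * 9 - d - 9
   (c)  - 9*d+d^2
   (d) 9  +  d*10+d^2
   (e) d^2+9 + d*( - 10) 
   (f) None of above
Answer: e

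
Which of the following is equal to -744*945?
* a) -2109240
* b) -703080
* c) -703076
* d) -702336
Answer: b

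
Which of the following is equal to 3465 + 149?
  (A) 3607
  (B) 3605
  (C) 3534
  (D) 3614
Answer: D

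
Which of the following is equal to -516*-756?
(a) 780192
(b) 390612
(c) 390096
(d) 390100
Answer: c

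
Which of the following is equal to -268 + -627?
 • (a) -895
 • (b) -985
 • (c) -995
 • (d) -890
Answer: a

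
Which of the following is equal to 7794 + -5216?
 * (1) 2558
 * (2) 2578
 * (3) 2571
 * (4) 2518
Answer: 2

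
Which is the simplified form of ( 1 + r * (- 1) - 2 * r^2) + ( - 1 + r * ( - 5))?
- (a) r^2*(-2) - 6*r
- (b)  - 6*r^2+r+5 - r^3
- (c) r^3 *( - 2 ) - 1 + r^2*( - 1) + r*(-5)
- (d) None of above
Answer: a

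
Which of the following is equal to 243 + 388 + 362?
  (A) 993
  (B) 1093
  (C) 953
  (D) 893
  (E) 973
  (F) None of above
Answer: A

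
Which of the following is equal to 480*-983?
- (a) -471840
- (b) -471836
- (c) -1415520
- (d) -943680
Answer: a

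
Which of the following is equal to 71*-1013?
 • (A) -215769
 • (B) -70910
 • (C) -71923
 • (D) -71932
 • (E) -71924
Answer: C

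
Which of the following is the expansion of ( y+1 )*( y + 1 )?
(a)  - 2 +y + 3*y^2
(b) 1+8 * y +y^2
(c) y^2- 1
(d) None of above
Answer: d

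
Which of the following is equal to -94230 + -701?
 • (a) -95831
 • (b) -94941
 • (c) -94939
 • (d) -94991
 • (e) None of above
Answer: e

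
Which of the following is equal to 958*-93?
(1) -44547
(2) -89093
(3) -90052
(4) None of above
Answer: 4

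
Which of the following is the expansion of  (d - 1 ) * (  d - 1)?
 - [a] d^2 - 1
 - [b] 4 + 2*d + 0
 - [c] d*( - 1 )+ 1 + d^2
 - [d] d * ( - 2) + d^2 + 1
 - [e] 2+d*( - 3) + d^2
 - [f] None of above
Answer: d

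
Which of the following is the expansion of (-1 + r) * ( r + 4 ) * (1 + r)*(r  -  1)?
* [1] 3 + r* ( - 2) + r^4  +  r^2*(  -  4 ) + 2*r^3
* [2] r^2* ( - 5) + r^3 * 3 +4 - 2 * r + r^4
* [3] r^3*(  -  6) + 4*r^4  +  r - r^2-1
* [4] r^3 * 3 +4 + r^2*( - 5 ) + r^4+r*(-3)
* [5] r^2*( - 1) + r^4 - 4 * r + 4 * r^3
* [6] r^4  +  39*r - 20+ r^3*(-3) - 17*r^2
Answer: 4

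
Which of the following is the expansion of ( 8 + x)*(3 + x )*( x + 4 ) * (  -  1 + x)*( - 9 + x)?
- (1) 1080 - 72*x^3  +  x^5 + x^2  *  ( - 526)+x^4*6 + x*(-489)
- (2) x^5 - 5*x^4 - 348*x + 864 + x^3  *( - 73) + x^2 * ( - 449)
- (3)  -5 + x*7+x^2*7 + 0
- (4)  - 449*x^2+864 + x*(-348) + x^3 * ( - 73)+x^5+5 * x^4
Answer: 4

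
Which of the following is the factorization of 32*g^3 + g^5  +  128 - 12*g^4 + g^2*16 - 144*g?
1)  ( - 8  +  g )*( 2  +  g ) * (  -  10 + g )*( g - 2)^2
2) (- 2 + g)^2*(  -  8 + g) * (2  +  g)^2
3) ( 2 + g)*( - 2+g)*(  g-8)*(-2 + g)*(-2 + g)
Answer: 3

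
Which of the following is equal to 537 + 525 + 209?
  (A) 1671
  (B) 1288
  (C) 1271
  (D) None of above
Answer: C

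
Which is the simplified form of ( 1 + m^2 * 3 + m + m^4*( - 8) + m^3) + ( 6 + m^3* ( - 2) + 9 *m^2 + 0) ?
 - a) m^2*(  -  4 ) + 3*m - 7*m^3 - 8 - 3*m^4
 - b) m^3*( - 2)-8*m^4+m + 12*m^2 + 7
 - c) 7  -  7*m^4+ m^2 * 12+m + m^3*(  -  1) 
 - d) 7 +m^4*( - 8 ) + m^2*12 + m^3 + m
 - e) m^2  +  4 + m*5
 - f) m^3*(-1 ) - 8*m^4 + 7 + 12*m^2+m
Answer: f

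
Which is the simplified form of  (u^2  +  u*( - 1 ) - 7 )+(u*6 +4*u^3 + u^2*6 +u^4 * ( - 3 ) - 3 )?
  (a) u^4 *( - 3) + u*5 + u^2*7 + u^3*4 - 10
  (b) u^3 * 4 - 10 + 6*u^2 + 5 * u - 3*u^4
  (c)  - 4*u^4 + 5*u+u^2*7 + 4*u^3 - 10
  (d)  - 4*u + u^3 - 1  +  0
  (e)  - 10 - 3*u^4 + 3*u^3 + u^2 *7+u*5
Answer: a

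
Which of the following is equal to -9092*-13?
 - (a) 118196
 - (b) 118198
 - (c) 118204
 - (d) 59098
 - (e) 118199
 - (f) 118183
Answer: a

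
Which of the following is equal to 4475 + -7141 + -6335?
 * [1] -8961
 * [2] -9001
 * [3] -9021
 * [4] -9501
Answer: 2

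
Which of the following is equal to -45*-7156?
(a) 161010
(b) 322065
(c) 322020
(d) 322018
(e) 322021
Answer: c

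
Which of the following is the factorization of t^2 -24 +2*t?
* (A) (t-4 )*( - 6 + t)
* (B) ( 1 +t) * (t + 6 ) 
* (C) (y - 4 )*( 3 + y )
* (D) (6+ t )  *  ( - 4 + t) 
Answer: D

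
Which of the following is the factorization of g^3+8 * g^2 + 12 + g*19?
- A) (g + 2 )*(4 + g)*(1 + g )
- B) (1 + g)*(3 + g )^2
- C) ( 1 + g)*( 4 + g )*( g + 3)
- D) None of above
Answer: C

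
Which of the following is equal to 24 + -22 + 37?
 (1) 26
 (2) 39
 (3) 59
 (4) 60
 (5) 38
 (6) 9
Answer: 2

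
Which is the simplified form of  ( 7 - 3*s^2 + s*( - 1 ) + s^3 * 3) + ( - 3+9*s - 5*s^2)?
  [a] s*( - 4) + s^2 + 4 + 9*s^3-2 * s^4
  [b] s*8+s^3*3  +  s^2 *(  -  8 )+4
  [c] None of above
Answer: b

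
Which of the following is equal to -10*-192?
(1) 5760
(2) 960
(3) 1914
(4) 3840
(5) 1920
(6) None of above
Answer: 5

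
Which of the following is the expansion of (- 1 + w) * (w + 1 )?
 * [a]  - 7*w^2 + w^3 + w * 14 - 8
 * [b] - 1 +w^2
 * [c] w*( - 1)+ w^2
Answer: b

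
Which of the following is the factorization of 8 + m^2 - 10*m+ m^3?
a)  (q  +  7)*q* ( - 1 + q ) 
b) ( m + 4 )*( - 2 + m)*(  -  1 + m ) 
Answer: b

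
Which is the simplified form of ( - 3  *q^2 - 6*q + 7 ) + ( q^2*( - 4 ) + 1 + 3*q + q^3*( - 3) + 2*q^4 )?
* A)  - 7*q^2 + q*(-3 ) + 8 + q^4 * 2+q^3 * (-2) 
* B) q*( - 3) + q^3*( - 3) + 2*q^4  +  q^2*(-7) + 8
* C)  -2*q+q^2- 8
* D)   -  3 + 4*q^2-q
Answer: B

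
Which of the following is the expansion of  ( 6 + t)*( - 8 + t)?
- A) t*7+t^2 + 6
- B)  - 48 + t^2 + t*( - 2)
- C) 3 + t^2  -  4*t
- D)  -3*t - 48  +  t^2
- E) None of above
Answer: B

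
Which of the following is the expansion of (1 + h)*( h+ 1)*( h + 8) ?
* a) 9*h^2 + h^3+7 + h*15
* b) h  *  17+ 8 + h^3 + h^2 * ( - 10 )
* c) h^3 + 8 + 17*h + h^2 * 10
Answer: c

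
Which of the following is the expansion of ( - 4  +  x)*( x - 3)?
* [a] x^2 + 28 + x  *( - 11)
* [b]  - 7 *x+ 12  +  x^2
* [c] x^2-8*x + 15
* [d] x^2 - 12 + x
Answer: b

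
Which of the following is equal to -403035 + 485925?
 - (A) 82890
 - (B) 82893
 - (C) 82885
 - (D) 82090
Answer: A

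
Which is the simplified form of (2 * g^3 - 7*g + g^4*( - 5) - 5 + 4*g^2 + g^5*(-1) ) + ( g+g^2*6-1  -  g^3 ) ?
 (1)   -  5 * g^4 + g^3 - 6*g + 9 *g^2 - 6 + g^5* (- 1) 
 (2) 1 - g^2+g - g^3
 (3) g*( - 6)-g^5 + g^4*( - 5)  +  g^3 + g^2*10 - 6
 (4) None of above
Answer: 3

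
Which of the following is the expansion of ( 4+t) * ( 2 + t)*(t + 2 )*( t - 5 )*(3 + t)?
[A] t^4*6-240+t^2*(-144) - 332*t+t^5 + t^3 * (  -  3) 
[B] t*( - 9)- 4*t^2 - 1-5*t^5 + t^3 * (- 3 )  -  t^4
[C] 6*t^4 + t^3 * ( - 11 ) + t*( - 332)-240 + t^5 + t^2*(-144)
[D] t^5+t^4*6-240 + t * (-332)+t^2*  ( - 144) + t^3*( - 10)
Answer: C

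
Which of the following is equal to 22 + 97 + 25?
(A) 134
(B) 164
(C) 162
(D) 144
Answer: D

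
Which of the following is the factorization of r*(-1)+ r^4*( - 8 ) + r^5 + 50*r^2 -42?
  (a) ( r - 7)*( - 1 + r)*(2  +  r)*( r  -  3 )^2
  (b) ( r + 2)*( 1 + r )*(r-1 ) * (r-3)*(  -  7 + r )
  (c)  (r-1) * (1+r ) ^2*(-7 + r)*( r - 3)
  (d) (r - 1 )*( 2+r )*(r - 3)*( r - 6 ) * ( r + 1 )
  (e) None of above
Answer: b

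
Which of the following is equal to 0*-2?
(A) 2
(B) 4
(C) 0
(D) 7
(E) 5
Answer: C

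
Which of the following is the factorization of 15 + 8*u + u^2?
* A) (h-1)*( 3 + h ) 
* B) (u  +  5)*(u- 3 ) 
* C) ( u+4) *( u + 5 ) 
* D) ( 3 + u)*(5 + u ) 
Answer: D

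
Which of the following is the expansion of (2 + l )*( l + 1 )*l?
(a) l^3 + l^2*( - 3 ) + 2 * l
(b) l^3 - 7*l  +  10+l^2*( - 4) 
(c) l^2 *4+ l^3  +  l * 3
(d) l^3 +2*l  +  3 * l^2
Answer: d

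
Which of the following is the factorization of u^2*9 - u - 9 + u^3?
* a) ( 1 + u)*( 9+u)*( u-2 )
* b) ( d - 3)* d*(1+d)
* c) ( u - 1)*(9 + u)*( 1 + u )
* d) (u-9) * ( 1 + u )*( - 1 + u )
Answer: c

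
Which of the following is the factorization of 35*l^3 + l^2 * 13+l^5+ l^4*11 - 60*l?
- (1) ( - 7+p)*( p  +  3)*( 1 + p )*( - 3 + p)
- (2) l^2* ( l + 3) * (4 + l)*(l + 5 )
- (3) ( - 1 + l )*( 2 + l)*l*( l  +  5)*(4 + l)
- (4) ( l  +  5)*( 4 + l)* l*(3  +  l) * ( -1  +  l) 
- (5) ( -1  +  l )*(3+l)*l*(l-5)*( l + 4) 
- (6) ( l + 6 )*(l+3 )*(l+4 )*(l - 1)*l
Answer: 4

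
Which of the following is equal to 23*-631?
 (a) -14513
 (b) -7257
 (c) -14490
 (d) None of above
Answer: a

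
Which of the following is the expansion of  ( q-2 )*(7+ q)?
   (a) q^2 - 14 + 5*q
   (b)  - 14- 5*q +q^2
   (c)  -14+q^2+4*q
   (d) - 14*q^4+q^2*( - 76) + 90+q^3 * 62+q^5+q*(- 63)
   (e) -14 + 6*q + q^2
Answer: a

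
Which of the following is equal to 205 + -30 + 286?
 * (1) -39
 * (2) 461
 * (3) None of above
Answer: 2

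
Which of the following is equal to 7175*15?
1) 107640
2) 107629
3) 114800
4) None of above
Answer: 4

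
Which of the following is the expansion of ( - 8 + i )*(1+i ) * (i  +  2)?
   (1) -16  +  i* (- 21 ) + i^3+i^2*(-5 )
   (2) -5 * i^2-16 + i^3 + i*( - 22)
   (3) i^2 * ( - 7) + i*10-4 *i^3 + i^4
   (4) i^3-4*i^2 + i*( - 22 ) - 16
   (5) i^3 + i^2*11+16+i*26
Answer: 2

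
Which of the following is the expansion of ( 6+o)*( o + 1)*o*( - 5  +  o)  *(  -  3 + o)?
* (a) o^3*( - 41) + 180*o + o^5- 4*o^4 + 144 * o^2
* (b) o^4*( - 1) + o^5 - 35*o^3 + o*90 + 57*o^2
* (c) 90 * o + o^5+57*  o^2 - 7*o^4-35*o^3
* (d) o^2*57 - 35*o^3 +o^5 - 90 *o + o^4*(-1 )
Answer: b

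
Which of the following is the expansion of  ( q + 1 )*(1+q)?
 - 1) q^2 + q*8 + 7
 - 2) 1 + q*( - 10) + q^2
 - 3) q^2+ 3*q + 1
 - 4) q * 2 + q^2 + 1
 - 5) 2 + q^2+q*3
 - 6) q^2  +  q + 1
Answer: 4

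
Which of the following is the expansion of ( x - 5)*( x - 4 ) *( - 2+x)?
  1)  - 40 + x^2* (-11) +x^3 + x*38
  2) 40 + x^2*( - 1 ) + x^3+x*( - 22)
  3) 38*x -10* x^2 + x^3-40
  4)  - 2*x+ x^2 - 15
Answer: 1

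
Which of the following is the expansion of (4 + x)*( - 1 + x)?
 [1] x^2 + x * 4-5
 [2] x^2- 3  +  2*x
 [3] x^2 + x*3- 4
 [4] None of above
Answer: 3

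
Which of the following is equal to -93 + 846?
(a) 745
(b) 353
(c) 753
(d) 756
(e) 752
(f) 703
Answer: c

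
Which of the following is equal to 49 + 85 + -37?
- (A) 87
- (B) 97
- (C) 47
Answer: B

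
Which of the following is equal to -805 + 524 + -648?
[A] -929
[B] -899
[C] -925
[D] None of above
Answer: A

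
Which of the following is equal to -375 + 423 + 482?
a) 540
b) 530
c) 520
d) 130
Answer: b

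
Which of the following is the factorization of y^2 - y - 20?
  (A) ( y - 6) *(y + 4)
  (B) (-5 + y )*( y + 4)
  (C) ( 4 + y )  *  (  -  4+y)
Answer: B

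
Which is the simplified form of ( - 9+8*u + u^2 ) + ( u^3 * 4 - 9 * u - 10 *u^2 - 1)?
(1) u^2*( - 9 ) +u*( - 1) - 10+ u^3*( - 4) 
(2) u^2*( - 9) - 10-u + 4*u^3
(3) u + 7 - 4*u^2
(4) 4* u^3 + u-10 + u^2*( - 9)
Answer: 2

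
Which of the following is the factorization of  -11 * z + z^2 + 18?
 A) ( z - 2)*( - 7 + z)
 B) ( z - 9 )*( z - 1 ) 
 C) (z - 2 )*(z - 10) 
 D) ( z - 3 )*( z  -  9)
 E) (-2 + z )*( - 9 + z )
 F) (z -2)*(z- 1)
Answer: E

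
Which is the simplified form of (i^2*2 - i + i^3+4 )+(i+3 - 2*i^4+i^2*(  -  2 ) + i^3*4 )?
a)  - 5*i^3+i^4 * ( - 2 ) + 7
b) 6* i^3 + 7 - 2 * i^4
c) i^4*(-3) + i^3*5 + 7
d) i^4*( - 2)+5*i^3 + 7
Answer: d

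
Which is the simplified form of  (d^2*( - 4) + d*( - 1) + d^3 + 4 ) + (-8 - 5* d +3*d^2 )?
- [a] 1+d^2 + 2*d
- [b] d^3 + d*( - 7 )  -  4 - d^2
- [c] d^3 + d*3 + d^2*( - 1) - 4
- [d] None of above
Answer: d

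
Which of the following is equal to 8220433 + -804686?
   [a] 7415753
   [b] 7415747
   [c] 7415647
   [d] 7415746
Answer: b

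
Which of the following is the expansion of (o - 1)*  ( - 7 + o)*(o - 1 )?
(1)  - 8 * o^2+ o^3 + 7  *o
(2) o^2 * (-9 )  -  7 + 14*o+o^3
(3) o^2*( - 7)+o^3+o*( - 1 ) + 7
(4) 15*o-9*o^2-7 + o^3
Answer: 4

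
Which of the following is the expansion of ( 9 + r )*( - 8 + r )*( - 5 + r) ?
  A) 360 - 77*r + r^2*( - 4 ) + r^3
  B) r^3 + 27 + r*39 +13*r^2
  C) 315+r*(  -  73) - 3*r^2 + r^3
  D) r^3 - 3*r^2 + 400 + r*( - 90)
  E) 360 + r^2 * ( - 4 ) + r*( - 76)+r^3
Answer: A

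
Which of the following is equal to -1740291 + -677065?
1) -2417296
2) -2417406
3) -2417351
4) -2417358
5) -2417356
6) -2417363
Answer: 5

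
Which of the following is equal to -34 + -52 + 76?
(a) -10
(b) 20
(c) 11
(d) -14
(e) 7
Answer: a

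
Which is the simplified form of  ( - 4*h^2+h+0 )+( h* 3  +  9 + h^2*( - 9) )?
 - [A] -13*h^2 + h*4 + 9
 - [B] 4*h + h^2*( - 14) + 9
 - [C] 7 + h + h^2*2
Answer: A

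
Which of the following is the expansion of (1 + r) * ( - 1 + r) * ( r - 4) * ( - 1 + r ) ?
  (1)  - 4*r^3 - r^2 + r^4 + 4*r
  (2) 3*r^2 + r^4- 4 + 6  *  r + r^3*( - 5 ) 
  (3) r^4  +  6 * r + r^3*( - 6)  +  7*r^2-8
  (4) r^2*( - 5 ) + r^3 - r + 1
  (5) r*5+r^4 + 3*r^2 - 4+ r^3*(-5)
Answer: 5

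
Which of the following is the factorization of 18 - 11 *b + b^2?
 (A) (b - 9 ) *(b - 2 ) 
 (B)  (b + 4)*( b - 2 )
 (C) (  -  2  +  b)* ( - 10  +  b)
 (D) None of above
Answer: A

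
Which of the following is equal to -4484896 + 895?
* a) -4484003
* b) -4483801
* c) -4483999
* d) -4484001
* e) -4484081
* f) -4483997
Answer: d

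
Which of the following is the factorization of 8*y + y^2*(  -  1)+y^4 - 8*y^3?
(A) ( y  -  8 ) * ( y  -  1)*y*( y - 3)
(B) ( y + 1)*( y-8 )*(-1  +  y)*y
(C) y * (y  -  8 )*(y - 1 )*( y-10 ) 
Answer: B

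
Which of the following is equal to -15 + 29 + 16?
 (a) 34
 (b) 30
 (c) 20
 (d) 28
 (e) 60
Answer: b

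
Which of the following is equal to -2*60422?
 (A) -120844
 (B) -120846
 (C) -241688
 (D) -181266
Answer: A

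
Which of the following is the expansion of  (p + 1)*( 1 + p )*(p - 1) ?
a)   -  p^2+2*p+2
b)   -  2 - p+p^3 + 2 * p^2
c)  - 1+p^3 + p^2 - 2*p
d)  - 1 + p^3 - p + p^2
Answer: d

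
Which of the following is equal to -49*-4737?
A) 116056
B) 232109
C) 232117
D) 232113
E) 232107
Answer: D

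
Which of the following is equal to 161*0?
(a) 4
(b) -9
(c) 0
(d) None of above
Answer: c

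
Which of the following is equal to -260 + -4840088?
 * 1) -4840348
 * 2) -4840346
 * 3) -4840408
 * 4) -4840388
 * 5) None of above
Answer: 1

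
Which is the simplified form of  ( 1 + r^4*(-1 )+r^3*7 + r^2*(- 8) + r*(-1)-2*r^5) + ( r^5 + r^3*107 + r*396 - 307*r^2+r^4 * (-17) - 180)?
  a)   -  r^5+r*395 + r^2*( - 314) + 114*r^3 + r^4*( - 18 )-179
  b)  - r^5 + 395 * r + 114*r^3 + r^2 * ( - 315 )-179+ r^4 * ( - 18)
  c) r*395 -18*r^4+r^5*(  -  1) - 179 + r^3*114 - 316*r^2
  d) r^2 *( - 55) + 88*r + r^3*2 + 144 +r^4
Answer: b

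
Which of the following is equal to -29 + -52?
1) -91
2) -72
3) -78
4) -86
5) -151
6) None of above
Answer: 6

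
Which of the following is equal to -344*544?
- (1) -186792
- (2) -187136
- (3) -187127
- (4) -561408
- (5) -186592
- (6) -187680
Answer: 2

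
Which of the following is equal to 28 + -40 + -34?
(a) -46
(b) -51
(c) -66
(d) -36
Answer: a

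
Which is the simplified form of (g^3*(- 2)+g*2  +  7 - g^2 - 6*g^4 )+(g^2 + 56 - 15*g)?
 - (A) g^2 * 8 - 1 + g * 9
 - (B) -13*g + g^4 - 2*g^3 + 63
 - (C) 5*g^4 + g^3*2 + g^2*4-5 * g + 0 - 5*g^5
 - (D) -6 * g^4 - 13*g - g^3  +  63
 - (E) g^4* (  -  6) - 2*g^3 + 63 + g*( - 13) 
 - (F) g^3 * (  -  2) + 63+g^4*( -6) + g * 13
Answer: E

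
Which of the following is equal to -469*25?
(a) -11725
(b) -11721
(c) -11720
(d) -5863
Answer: a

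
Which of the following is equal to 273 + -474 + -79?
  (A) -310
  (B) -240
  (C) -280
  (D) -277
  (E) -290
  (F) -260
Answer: C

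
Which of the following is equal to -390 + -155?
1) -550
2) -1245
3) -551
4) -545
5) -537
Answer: 4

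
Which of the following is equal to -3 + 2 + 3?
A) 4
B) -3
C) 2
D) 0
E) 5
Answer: C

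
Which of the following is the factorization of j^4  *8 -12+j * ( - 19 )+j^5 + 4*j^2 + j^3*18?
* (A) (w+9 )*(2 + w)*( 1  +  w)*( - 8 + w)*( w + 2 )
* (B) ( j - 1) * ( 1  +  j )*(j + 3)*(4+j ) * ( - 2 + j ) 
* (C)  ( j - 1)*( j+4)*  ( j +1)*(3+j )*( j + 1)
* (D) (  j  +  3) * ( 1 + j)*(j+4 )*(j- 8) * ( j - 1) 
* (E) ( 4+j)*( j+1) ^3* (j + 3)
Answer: C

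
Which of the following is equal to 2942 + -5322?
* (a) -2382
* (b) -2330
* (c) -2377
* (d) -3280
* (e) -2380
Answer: e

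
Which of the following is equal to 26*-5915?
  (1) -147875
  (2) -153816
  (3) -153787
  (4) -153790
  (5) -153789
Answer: 4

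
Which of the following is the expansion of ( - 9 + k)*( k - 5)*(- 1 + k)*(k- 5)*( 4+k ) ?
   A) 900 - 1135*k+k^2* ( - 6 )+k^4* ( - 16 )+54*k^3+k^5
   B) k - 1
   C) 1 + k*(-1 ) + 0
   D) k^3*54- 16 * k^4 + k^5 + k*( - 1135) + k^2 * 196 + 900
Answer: D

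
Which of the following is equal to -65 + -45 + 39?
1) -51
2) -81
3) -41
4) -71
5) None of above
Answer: 4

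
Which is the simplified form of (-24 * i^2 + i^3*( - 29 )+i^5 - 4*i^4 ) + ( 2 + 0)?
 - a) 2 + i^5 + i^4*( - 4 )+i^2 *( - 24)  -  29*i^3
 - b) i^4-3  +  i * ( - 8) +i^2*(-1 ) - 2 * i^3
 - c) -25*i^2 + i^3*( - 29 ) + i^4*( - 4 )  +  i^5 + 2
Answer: a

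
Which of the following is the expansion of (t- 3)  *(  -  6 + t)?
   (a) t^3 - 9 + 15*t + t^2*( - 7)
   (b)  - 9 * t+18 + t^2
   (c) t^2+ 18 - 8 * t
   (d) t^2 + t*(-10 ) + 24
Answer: b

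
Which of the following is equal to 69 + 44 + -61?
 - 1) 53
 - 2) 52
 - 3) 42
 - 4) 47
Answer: 2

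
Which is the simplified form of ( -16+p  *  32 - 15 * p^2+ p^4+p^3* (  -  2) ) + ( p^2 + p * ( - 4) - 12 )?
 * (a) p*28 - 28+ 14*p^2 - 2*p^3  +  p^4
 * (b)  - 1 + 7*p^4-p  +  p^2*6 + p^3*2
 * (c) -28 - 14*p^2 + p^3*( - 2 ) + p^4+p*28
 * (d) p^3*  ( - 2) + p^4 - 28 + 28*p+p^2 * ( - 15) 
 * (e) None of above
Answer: c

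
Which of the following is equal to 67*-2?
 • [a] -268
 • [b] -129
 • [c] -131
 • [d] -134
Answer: d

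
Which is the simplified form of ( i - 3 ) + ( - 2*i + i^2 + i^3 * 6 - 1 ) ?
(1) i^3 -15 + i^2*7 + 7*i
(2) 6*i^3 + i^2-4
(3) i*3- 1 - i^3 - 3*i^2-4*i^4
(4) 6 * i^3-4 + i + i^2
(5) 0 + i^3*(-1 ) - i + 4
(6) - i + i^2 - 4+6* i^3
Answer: 6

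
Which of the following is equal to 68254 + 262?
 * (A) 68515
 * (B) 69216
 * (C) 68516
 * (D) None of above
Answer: C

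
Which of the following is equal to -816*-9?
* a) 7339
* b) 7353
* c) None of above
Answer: c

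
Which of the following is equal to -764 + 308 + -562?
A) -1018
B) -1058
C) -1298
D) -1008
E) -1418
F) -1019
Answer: A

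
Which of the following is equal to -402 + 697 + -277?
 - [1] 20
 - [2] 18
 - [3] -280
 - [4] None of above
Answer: 2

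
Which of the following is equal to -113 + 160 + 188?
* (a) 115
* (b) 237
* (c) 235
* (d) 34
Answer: c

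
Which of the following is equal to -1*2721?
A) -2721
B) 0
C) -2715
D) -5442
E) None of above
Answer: A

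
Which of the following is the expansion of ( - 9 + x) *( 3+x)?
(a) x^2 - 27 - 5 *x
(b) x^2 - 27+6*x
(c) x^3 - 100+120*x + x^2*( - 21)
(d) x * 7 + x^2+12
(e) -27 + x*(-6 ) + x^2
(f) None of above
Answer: e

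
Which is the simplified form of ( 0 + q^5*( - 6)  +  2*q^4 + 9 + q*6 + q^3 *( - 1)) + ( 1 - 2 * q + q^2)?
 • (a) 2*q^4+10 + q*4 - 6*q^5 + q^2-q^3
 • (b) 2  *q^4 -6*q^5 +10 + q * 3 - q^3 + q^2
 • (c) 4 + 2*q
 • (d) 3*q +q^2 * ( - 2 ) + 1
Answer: a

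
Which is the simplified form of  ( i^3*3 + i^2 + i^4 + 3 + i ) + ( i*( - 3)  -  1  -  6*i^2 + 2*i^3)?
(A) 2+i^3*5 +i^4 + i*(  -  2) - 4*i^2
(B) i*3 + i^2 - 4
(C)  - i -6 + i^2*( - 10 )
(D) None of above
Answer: D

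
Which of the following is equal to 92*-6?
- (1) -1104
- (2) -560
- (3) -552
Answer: 3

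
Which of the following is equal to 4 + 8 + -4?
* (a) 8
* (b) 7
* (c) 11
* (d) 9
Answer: a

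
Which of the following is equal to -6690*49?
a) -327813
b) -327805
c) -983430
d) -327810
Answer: d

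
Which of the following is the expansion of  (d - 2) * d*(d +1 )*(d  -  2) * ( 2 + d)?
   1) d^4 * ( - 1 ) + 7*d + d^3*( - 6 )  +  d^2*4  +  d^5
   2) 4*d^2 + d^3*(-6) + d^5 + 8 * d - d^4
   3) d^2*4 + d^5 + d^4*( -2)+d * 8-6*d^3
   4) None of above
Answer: 2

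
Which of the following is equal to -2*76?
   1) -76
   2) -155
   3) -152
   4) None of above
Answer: 3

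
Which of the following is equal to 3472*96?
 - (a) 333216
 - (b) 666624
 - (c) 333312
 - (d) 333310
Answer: c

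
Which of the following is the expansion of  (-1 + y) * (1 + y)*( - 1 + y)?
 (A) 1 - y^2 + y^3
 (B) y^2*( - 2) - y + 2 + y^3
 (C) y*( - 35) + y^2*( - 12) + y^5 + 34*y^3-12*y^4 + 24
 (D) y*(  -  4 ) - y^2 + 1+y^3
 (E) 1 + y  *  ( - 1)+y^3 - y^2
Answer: E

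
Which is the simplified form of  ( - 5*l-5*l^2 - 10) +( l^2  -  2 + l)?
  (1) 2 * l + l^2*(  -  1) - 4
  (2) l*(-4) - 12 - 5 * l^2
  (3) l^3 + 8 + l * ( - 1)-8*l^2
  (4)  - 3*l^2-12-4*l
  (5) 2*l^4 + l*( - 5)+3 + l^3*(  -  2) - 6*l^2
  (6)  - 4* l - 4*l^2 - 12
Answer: 6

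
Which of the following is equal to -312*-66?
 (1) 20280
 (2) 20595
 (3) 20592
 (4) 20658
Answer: 3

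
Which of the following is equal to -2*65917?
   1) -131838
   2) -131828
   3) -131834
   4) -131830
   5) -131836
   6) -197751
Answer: 3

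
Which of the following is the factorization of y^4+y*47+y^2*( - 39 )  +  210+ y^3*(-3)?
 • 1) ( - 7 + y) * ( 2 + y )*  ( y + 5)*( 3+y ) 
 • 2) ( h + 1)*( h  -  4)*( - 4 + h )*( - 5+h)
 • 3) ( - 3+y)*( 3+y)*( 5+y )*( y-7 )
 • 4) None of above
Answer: 4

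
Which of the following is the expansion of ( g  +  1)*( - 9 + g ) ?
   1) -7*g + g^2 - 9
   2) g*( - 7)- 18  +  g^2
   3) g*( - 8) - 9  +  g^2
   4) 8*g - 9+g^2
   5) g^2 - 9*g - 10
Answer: 3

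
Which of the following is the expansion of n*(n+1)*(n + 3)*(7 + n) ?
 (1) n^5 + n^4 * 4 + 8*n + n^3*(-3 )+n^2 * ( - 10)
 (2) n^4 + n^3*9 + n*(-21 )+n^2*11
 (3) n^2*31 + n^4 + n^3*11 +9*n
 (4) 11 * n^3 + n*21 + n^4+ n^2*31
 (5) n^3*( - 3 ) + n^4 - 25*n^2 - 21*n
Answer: 4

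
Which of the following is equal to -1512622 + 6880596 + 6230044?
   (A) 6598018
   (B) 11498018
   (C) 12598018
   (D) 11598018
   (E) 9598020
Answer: D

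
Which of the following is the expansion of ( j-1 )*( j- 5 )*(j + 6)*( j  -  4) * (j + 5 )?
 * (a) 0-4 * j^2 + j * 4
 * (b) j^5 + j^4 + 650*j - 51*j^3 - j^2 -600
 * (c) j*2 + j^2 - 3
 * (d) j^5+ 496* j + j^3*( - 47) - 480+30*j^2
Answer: b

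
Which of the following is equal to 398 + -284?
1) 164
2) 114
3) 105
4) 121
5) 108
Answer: 2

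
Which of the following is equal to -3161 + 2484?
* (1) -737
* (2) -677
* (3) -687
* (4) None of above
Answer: 2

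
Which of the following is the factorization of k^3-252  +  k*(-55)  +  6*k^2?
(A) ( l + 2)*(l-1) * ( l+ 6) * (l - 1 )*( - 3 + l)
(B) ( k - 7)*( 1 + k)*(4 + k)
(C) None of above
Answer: C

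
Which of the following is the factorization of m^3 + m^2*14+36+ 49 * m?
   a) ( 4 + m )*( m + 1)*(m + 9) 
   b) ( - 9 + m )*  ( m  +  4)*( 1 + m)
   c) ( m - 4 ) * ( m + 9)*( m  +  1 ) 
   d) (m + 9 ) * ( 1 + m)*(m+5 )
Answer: a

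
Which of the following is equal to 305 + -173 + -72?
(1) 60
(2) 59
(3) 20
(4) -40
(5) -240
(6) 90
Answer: 1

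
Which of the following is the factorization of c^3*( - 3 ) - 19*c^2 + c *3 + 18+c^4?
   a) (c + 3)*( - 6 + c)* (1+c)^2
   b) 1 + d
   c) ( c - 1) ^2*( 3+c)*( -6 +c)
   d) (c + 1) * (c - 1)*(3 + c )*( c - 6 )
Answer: d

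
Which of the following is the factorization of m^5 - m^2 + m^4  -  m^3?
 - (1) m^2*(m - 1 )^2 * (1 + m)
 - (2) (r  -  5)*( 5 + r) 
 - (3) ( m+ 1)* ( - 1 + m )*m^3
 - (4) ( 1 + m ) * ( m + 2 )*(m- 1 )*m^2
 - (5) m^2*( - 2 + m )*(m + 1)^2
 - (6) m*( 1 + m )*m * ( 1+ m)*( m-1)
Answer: 6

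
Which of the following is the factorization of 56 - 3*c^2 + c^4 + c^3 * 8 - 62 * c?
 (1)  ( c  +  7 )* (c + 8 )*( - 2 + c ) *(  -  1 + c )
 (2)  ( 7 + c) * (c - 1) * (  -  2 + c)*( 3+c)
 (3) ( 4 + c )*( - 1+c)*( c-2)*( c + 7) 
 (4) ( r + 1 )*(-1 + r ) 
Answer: 3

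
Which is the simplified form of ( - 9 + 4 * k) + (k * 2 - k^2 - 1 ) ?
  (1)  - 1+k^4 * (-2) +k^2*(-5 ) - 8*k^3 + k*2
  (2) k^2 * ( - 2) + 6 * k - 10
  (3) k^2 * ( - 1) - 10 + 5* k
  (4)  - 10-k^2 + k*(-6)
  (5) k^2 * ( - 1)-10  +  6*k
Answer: 5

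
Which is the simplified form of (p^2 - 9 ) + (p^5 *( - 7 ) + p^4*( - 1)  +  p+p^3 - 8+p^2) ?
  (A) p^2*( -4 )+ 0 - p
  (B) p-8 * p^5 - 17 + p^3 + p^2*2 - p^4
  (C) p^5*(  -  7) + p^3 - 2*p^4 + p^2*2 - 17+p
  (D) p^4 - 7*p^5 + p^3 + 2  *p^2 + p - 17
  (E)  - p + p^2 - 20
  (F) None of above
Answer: F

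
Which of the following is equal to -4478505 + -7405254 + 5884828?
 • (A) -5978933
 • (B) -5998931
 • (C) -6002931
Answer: B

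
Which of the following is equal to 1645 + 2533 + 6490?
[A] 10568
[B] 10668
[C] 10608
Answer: B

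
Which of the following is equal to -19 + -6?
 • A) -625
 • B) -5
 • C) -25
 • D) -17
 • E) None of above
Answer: C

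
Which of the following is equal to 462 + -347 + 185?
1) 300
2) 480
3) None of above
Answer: 1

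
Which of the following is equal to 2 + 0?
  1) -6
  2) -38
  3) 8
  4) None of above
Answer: 4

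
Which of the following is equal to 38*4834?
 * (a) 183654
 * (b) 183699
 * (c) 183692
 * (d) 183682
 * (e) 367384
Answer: c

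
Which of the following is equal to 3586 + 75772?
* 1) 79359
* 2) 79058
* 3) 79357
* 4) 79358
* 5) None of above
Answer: 4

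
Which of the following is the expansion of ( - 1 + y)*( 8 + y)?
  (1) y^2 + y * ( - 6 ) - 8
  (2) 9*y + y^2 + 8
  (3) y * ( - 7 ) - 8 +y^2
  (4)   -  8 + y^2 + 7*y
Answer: 4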